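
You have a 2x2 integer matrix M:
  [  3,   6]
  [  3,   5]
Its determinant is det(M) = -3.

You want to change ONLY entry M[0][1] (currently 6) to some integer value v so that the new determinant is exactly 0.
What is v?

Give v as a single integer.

det is linear in entry M[0][1]: det = old_det + (v - 6) * C_01
Cofactor C_01 = -3
Want det = 0: -3 + (v - 6) * -3 = 0
  (v - 6) = 3 / -3 = -1
  v = 6 + (-1) = 5

Answer: 5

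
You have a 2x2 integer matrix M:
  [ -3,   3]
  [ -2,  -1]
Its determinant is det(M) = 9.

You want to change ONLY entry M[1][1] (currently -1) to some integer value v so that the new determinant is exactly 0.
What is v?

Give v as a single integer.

det is linear in entry M[1][1]: det = old_det + (v - -1) * C_11
Cofactor C_11 = -3
Want det = 0: 9 + (v - -1) * -3 = 0
  (v - -1) = -9 / -3 = 3
  v = -1 + (3) = 2

Answer: 2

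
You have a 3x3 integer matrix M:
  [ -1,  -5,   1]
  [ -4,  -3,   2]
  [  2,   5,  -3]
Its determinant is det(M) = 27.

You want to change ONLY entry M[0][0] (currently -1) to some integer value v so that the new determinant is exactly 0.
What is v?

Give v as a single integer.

Answer: 26

Derivation:
det is linear in entry M[0][0]: det = old_det + (v - -1) * C_00
Cofactor C_00 = -1
Want det = 0: 27 + (v - -1) * -1 = 0
  (v - -1) = -27 / -1 = 27
  v = -1 + (27) = 26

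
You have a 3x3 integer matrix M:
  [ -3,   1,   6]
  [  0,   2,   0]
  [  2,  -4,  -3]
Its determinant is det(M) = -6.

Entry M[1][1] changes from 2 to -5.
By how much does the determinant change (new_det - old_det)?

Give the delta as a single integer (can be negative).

Answer: 21

Derivation:
Cofactor C_11 = -3
Entry delta = -5 - 2 = -7
Det delta = entry_delta * cofactor = -7 * -3 = 21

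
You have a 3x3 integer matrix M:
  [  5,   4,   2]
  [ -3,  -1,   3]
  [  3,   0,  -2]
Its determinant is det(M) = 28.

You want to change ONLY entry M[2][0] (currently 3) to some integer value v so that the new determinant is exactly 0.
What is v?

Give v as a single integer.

det is linear in entry M[2][0]: det = old_det + (v - 3) * C_20
Cofactor C_20 = 14
Want det = 0: 28 + (v - 3) * 14 = 0
  (v - 3) = -28 / 14 = -2
  v = 3 + (-2) = 1

Answer: 1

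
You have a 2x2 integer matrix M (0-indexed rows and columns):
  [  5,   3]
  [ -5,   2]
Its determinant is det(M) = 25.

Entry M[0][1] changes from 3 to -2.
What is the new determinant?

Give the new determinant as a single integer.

Answer: 0

Derivation:
det is linear in row 0: changing M[0][1] by delta changes det by delta * cofactor(0,1).
Cofactor C_01 = (-1)^(0+1) * minor(0,1) = 5
Entry delta = -2 - 3 = -5
Det delta = -5 * 5 = -25
New det = 25 + -25 = 0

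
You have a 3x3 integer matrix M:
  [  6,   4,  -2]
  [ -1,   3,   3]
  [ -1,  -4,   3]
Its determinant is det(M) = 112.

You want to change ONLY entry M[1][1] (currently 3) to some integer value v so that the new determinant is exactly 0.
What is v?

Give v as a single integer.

Answer: -4

Derivation:
det is linear in entry M[1][1]: det = old_det + (v - 3) * C_11
Cofactor C_11 = 16
Want det = 0: 112 + (v - 3) * 16 = 0
  (v - 3) = -112 / 16 = -7
  v = 3 + (-7) = -4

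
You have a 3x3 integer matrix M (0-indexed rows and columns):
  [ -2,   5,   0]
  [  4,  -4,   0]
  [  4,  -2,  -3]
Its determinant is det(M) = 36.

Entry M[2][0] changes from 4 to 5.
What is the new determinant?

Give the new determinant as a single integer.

det is linear in row 2: changing M[2][0] by delta changes det by delta * cofactor(2,0).
Cofactor C_20 = (-1)^(2+0) * minor(2,0) = 0
Entry delta = 5 - 4 = 1
Det delta = 1 * 0 = 0
New det = 36 + 0 = 36

Answer: 36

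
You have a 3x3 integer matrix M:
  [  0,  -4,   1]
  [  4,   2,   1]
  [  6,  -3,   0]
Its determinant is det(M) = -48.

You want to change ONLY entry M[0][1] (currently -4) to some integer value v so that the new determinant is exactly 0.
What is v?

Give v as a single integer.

Answer: 4

Derivation:
det is linear in entry M[0][1]: det = old_det + (v - -4) * C_01
Cofactor C_01 = 6
Want det = 0: -48 + (v - -4) * 6 = 0
  (v - -4) = 48 / 6 = 8
  v = -4 + (8) = 4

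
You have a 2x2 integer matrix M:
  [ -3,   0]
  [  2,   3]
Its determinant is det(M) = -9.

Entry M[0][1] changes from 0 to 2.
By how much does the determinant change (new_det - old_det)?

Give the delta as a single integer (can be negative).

Cofactor C_01 = -2
Entry delta = 2 - 0 = 2
Det delta = entry_delta * cofactor = 2 * -2 = -4

Answer: -4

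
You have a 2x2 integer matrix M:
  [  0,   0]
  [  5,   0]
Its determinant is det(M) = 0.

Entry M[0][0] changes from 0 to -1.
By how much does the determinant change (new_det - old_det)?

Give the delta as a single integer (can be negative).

Answer: 0

Derivation:
Cofactor C_00 = 0
Entry delta = -1 - 0 = -1
Det delta = entry_delta * cofactor = -1 * 0 = 0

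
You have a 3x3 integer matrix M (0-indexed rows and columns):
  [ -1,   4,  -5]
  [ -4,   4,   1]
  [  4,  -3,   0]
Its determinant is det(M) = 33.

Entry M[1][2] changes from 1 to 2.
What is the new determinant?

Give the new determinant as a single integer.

Answer: 46

Derivation:
det is linear in row 1: changing M[1][2] by delta changes det by delta * cofactor(1,2).
Cofactor C_12 = (-1)^(1+2) * minor(1,2) = 13
Entry delta = 2 - 1 = 1
Det delta = 1 * 13 = 13
New det = 33 + 13 = 46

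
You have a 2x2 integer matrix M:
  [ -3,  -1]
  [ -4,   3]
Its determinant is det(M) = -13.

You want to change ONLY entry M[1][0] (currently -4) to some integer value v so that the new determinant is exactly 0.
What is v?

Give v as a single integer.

Answer: 9

Derivation:
det is linear in entry M[1][0]: det = old_det + (v - -4) * C_10
Cofactor C_10 = 1
Want det = 0: -13 + (v - -4) * 1 = 0
  (v - -4) = 13 / 1 = 13
  v = -4 + (13) = 9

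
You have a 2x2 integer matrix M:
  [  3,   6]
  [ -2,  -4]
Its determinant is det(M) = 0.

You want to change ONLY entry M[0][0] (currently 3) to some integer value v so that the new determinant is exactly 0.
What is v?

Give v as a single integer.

det is linear in entry M[0][0]: det = old_det + (v - 3) * C_00
Cofactor C_00 = -4
Want det = 0: 0 + (v - 3) * -4 = 0
  (v - 3) = 0 / -4 = 0
  v = 3 + (0) = 3

Answer: 3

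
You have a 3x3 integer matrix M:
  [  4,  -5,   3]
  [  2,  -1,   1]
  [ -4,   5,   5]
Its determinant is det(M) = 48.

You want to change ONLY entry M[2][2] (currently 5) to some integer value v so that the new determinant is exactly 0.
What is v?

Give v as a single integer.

det is linear in entry M[2][2]: det = old_det + (v - 5) * C_22
Cofactor C_22 = 6
Want det = 0: 48 + (v - 5) * 6 = 0
  (v - 5) = -48 / 6 = -8
  v = 5 + (-8) = -3

Answer: -3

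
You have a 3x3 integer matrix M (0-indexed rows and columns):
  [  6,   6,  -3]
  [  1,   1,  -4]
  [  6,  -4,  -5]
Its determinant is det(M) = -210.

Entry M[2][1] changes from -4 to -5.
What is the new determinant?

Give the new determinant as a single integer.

det is linear in row 2: changing M[2][1] by delta changes det by delta * cofactor(2,1).
Cofactor C_21 = (-1)^(2+1) * minor(2,1) = 21
Entry delta = -5 - -4 = -1
Det delta = -1 * 21 = -21
New det = -210 + -21 = -231

Answer: -231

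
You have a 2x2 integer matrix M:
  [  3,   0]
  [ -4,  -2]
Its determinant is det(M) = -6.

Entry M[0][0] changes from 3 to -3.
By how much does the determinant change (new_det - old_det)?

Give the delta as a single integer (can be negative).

Cofactor C_00 = -2
Entry delta = -3 - 3 = -6
Det delta = entry_delta * cofactor = -6 * -2 = 12

Answer: 12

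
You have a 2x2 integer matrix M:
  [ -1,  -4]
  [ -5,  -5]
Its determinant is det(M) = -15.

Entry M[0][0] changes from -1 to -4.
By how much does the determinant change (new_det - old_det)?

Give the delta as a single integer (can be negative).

Cofactor C_00 = -5
Entry delta = -4 - -1 = -3
Det delta = entry_delta * cofactor = -3 * -5 = 15

Answer: 15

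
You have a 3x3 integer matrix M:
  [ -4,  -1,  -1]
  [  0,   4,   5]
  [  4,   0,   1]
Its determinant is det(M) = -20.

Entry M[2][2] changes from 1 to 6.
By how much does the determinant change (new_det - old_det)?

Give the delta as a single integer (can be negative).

Cofactor C_22 = -16
Entry delta = 6 - 1 = 5
Det delta = entry_delta * cofactor = 5 * -16 = -80

Answer: -80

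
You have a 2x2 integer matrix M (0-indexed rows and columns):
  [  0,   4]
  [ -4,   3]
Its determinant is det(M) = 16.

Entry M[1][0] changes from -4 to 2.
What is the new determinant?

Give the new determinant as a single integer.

Answer: -8

Derivation:
det is linear in row 1: changing M[1][0] by delta changes det by delta * cofactor(1,0).
Cofactor C_10 = (-1)^(1+0) * minor(1,0) = -4
Entry delta = 2 - -4 = 6
Det delta = 6 * -4 = -24
New det = 16 + -24 = -8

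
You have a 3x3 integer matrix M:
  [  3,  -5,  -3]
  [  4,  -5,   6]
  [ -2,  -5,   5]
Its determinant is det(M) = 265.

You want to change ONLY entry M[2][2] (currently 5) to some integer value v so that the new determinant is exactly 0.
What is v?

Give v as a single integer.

det is linear in entry M[2][2]: det = old_det + (v - 5) * C_22
Cofactor C_22 = 5
Want det = 0: 265 + (v - 5) * 5 = 0
  (v - 5) = -265 / 5 = -53
  v = 5 + (-53) = -48

Answer: -48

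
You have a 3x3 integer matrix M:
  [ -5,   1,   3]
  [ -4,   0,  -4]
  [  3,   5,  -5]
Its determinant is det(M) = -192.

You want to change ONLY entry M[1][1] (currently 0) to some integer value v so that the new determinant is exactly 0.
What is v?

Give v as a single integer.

Answer: 12

Derivation:
det is linear in entry M[1][1]: det = old_det + (v - 0) * C_11
Cofactor C_11 = 16
Want det = 0: -192 + (v - 0) * 16 = 0
  (v - 0) = 192 / 16 = 12
  v = 0 + (12) = 12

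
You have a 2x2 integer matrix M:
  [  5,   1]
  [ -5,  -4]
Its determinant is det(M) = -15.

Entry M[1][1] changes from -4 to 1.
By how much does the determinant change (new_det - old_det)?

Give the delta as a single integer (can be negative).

Cofactor C_11 = 5
Entry delta = 1 - -4 = 5
Det delta = entry_delta * cofactor = 5 * 5 = 25

Answer: 25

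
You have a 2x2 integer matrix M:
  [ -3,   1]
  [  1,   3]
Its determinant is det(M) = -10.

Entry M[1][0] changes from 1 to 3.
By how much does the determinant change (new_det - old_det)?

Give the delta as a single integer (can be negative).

Cofactor C_10 = -1
Entry delta = 3 - 1 = 2
Det delta = entry_delta * cofactor = 2 * -1 = -2

Answer: -2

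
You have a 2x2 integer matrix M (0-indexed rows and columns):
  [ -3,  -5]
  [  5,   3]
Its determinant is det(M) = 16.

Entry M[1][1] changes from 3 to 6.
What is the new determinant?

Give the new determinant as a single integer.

det is linear in row 1: changing M[1][1] by delta changes det by delta * cofactor(1,1).
Cofactor C_11 = (-1)^(1+1) * minor(1,1) = -3
Entry delta = 6 - 3 = 3
Det delta = 3 * -3 = -9
New det = 16 + -9 = 7

Answer: 7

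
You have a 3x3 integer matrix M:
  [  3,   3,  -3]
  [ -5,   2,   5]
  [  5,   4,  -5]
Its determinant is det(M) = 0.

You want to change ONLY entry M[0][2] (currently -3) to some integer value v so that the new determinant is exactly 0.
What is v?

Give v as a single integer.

Answer: -3

Derivation:
det is linear in entry M[0][2]: det = old_det + (v - -3) * C_02
Cofactor C_02 = -30
Want det = 0: 0 + (v - -3) * -30 = 0
  (v - -3) = 0 / -30 = 0
  v = -3 + (0) = -3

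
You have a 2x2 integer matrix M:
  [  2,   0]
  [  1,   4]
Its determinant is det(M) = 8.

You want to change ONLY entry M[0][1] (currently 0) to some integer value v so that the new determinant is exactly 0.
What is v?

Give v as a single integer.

Answer: 8

Derivation:
det is linear in entry M[0][1]: det = old_det + (v - 0) * C_01
Cofactor C_01 = -1
Want det = 0: 8 + (v - 0) * -1 = 0
  (v - 0) = -8 / -1 = 8
  v = 0 + (8) = 8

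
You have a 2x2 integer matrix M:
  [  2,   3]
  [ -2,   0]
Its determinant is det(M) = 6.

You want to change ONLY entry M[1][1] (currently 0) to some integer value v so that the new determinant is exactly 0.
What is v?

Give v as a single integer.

det is linear in entry M[1][1]: det = old_det + (v - 0) * C_11
Cofactor C_11 = 2
Want det = 0: 6 + (v - 0) * 2 = 0
  (v - 0) = -6 / 2 = -3
  v = 0 + (-3) = -3

Answer: -3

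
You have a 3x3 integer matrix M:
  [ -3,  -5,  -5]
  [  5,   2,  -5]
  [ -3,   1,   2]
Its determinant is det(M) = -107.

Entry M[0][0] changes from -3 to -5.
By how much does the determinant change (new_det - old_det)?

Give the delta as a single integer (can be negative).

Answer: -18

Derivation:
Cofactor C_00 = 9
Entry delta = -5 - -3 = -2
Det delta = entry_delta * cofactor = -2 * 9 = -18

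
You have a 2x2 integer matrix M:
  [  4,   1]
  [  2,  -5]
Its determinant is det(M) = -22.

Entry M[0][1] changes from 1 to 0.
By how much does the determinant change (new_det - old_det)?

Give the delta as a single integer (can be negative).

Cofactor C_01 = -2
Entry delta = 0 - 1 = -1
Det delta = entry_delta * cofactor = -1 * -2 = 2

Answer: 2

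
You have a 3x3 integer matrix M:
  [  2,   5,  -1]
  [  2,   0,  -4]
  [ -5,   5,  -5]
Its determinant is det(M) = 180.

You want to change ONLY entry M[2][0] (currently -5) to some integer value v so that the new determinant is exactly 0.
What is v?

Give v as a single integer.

Answer: 4

Derivation:
det is linear in entry M[2][0]: det = old_det + (v - -5) * C_20
Cofactor C_20 = -20
Want det = 0: 180 + (v - -5) * -20 = 0
  (v - -5) = -180 / -20 = 9
  v = -5 + (9) = 4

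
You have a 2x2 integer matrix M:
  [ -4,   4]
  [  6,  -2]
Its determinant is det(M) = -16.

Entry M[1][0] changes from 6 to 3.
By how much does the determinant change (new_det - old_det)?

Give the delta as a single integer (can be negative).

Cofactor C_10 = -4
Entry delta = 3 - 6 = -3
Det delta = entry_delta * cofactor = -3 * -4 = 12

Answer: 12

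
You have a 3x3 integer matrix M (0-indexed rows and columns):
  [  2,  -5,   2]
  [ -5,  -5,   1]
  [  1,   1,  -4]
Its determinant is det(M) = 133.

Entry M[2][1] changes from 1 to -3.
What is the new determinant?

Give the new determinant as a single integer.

Answer: 181

Derivation:
det is linear in row 2: changing M[2][1] by delta changes det by delta * cofactor(2,1).
Cofactor C_21 = (-1)^(2+1) * minor(2,1) = -12
Entry delta = -3 - 1 = -4
Det delta = -4 * -12 = 48
New det = 133 + 48 = 181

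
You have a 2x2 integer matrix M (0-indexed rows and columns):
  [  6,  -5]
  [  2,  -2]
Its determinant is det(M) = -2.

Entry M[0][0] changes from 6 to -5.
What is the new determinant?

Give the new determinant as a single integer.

det is linear in row 0: changing M[0][0] by delta changes det by delta * cofactor(0,0).
Cofactor C_00 = (-1)^(0+0) * minor(0,0) = -2
Entry delta = -5 - 6 = -11
Det delta = -11 * -2 = 22
New det = -2 + 22 = 20

Answer: 20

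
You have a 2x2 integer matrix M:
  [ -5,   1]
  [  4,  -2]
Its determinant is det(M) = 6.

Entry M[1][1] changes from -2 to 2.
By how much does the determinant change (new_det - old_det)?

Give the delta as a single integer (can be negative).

Cofactor C_11 = -5
Entry delta = 2 - -2 = 4
Det delta = entry_delta * cofactor = 4 * -5 = -20

Answer: -20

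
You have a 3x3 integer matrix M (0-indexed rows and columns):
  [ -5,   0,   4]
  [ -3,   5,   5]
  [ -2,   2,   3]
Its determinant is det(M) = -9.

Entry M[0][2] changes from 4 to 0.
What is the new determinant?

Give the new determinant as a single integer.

Answer: -25

Derivation:
det is linear in row 0: changing M[0][2] by delta changes det by delta * cofactor(0,2).
Cofactor C_02 = (-1)^(0+2) * minor(0,2) = 4
Entry delta = 0 - 4 = -4
Det delta = -4 * 4 = -16
New det = -9 + -16 = -25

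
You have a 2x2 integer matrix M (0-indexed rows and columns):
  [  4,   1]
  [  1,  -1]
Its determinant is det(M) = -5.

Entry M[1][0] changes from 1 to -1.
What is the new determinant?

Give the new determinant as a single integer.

Answer: -3

Derivation:
det is linear in row 1: changing M[1][0] by delta changes det by delta * cofactor(1,0).
Cofactor C_10 = (-1)^(1+0) * minor(1,0) = -1
Entry delta = -1 - 1 = -2
Det delta = -2 * -1 = 2
New det = -5 + 2 = -3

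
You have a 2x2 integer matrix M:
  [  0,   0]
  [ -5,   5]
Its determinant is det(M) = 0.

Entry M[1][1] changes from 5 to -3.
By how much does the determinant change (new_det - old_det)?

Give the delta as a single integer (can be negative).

Cofactor C_11 = 0
Entry delta = -3 - 5 = -8
Det delta = entry_delta * cofactor = -8 * 0 = 0

Answer: 0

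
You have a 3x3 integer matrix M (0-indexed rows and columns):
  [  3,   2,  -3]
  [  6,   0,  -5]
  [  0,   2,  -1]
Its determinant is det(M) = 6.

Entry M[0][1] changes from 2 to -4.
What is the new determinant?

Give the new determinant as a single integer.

Answer: -30

Derivation:
det is linear in row 0: changing M[0][1] by delta changes det by delta * cofactor(0,1).
Cofactor C_01 = (-1)^(0+1) * minor(0,1) = 6
Entry delta = -4 - 2 = -6
Det delta = -6 * 6 = -36
New det = 6 + -36 = -30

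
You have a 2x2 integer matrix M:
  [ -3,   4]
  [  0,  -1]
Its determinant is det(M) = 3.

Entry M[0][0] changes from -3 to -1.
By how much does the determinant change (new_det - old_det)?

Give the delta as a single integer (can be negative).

Cofactor C_00 = -1
Entry delta = -1 - -3 = 2
Det delta = entry_delta * cofactor = 2 * -1 = -2

Answer: -2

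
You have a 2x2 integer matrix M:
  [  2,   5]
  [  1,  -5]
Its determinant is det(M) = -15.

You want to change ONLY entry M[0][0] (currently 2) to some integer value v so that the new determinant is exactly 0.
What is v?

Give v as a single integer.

det is linear in entry M[0][0]: det = old_det + (v - 2) * C_00
Cofactor C_00 = -5
Want det = 0: -15 + (v - 2) * -5 = 0
  (v - 2) = 15 / -5 = -3
  v = 2 + (-3) = -1

Answer: -1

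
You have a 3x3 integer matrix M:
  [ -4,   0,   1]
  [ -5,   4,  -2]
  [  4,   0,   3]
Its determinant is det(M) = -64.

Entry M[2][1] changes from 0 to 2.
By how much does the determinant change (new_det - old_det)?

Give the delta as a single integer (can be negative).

Cofactor C_21 = -13
Entry delta = 2 - 0 = 2
Det delta = entry_delta * cofactor = 2 * -13 = -26

Answer: -26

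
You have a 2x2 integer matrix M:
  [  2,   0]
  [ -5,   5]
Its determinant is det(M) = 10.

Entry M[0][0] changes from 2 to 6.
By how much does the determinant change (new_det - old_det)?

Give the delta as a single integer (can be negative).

Cofactor C_00 = 5
Entry delta = 6 - 2 = 4
Det delta = entry_delta * cofactor = 4 * 5 = 20

Answer: 20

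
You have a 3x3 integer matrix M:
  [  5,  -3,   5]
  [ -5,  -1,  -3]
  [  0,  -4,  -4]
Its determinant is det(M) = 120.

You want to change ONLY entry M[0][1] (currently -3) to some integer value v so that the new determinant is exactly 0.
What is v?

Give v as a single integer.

det is linear in entry M[0][1]: det = old_det + (v - -3) * C_01
Cofactor C_01 = -20
Want det = 0: 120 + (v - -3) * -20 = 0
  (v - -3) = -120 / -20 = 6
  v = -3 + (6) = 3

Answer: 3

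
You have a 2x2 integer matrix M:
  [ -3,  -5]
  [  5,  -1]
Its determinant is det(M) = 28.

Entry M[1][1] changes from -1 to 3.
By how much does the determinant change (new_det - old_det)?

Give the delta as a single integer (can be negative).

Answer: -12

Derivation:
Cofactor C_11 = -3
Entry delta = 3 - -1 = 4
Det delta = entry_delta * cofactor = 4 * -3 = -12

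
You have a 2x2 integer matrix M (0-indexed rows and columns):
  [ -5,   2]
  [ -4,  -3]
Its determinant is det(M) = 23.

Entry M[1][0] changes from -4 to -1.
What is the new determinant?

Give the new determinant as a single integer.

det is linear in row 1: changing M[1][0] by delta changes det by delta * cofactor(1,0).
Cofactor C_10 = (-1)^(1+0) * minor(1,0) = -2
Entry delta = -1 - -4 = 3
Det delta = 3 * -2 = -6
New det = 23 + -6 = 17

Answer: 17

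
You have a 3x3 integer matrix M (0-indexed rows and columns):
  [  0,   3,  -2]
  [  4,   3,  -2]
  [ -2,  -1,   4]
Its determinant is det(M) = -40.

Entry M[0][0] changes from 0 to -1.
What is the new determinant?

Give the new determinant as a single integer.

Answer: -50

Derivation:
det is linear in row 0: changing M[0][0] by delta changes det by delta * cofactor(0,0).
Cofactor C_00 = (-1)^(0+0) * minor(0,0) = 10
Entry delta = -1 - 0 = -1
Det delta = -1 * 10 = -10
New det = -40 + -10 = -50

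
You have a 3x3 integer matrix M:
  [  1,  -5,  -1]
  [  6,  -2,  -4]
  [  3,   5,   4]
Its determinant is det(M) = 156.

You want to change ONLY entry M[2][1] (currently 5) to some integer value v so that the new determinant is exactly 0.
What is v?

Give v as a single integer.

Answer: 83

Derivation:
det is linear in entry M[2][1]: det = old_det + (v - 5) * C_21
Cofactor C_21 = -2
Want det = 0: 156 + (v - 5) * -2 = 0
  (v - 5) = -156 / -2 = 78
  v = 5 + (78) = 83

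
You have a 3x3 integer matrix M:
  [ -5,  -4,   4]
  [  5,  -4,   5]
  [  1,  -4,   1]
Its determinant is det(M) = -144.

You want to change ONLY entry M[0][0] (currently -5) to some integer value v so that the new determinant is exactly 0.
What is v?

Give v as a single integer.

det is linear in entry M[0][0]: det = old_det + (v - -5) * C_00
Cofactor C_00 = 16
Want det = 0: -144 + (v - -5) * 16 = 0
  (v - -5) = 144 / 16 = 9
  v = -5 + (9) = 4

Answer: 4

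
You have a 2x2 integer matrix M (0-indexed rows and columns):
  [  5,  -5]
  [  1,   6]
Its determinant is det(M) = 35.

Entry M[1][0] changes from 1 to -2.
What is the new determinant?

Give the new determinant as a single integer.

det is linear in row 1: changing M[1][0] by delta changes det by delta * cofactor(1,0).
Cofactor C_10 = (-1)^(1+0) * minor(1,0) = 5
Entry delta = -2 - 1 = -3
Det delta = -3 * 5 = -15
New det = 35 + -15 = 20

Answer: 20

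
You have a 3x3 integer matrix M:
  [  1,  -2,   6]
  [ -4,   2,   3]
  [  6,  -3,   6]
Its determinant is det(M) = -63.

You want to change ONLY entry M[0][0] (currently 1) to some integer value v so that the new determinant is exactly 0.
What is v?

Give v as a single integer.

det is linear in entry M[0][0]: det = old_det + (v - 1) * C_00
Cofactor C_00 = 21
Want det = 0: -63 + (v - 1) * 21 = 0
  (v - 1) = 63 / 21 = 3
  v = 1 + (3) = 4

Answer: 4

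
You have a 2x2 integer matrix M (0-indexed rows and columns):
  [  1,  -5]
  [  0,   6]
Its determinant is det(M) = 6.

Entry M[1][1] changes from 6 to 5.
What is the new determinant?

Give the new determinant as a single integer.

Answer: 5

Derivation:
det is linear in row 1: changing M[1][1] by delta changes det by delta * cofactor(1,1).
Cofactor C_11 = (-1)^(1+1) * minor(1,1) = 1
Entry delta = 5 - 6 = -1
Det delta = -1 * 1 = -1
New det = 6 + -1 = 5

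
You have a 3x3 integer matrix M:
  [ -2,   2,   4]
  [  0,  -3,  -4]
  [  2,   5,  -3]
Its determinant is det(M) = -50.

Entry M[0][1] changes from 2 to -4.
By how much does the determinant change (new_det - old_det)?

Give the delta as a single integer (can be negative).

Cofactor C_01 = -8
Entry delta = -4 - 2 = -6
Det delta = entry_delta * cofactor = -6 * -8 = 48

Answer: 48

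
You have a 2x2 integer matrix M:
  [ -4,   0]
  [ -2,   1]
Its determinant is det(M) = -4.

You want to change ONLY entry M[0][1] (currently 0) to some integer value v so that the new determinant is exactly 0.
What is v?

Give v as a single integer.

det is linear in entry M[0][1]: det = old_det + (v - 0) * C_01
Cofactor C_01 = 2
Want det = 0: -4 + (v - 0) * 2 = 0
  (v - 0) = 4 / 2 = 2
  v = 0 + (2) = 2

Answer: 2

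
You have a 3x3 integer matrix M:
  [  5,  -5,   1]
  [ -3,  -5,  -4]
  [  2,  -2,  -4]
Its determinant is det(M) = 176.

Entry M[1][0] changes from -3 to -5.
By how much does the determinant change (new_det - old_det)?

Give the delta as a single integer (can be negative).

Cofactor C_10 = -22
Entry delta = -5 - -3 = -2
Det delta = entry_delta * cofactor = -2 * -22 = 44

Answer: 44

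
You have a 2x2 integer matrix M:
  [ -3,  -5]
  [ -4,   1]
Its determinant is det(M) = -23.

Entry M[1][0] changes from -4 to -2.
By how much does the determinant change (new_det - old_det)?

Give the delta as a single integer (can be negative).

Answer: 10

Derivation:
Cofactor C_10 = 5
Entry delta = -2 - -4 = 2
Det delta = entry_delta * cofactor = 2 * 5 = 10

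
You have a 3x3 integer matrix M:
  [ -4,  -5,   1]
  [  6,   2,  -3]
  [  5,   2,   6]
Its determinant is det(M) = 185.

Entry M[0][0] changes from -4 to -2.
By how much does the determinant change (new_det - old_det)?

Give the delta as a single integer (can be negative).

Cofactor C_00 = 18
Entry delta = -2 - -4 = 2
Det delta = entry_delta * cofactor = 2 * 18 = 36

Answer: 36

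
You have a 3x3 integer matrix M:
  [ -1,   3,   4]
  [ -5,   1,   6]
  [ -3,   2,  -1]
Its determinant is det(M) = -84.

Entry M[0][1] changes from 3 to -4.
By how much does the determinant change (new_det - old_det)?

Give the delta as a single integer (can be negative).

Answer: 161

Derivation:
Cofactor C_01 = -23
Entry delta = -4 - 3 = -7
Det delta = entry_delta * cofactor = -7 * -23 = 161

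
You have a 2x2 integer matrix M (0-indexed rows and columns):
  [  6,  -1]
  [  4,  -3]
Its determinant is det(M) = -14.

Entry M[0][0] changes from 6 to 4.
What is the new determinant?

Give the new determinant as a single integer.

det is linear in row 0: changing M[0][0] by delta changes det by delta * cofactor(0,0).
Cofactor C_00 = (-1)^(0+0) * minor(0,0) = -3
Entry delta = 4 - 6 = -2
Det delta = -2 * -3 = 6
New det = -14 + 6 = -8

Answer: -8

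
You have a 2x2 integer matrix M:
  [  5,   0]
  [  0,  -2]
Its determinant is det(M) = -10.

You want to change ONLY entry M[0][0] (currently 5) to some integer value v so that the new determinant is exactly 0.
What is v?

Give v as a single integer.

Answer: 0

Derivation:
det is linear in entry M[0][0]: det = old_det + (v - 5) * C_00
Cofactor C_00 = -2
Want det = 0: -10 + (v - 5) * -2 = 0
  (v - 5) = 10 / -2 = -5
  v = 5 + (-5) = 0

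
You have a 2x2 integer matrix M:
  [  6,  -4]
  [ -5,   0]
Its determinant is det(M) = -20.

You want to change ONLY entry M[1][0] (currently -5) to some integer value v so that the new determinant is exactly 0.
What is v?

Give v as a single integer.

det is linear in entry M[1][0]: det = old_det + (v - -5) * C_10
Cofactor C_10 = 4
Want det = 0: -20 + (v - -5) * 4 = 0
  (v - -5) = 20 / 4 = 5
  v = -5 + (5) = 0

Answer: 0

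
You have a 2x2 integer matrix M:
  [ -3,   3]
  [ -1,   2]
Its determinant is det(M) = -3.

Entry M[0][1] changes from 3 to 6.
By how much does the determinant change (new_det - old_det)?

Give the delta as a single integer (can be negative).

Cofactor C_01 = 1
Entry delta = 6 - 3 = 3
Det delta = entry_delta * cofactor = 3 * 1 = 3

Answer: 3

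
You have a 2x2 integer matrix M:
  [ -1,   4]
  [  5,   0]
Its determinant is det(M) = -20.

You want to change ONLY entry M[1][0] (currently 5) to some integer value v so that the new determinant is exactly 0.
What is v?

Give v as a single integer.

det is linear in entry M[1][0]: det = old_det + (v - 5) * C_10
Cofactor C_10 = -4
Want det = 0: -20 + (v - 5) * -4 = 0
  (v - 5) = 20 / -4 = -5
  v = 5 + (-5) = 0

Answer: 0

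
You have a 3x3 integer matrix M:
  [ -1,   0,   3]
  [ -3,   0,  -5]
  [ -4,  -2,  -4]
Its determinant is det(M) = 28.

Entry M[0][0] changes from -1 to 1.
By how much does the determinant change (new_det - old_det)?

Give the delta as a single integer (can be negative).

Cofactor C_00 = -10
Entry delta = 1 - -1 = 2
Det delta = entry_delta * cofactor = 2 * -10 = -20

Answer: -20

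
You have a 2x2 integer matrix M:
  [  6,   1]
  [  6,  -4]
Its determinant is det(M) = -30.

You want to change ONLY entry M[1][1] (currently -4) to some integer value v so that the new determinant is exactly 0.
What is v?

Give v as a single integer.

det is linear in entry M[1][1]: det = old_det + (v - -4) * C_11
Cofactor C_11 = 6
Want det = 0: -30 + (v - -4) * 6 = 0
  (v - -4) = 30 / 6 = 5
  v = -4 + (5) = 1

Answer: 1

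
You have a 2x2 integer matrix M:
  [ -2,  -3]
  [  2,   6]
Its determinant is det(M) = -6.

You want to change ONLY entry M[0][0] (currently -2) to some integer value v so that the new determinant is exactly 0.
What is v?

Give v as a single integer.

det is linear in entry M[0][0]: det = old_det + (v - -2) * C_00
Cofactor C_00 = 6
Want det = 0: -6 + (v - -2) * 6 = 0
  (v - -2) = 6 / 6 = 1
  v = -2 + (1) = -1

Answer: -1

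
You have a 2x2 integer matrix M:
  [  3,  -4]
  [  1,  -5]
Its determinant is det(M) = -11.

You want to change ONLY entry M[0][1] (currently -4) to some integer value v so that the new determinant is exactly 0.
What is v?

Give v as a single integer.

Answer: -15

Derivation:
det is linear in entry M[0][1]: det = old_det + (v - -4) * C_01
Cofactor C_01 = -1
Want det = 0: -11 + (v - -4) * -1 = 0
  (v - -4) = 11 / -1 = -11
  v = -4 + (-11) = -15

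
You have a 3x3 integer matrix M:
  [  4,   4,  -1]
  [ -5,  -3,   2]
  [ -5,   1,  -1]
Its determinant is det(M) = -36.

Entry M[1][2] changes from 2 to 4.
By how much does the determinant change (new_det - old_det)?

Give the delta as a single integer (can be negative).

Cofactor C_12 = -24
Entry delta = 4 - 2 = 2
Det delta = entry_delta * cofactor = 2 * -24 = -48

Answer: -48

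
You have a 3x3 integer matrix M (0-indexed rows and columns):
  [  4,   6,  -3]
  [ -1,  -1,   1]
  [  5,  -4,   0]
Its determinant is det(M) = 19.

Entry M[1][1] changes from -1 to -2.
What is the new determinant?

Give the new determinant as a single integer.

Answer: 4

Derivation:
det is linear in row 1: changing M[1][1] by delta changes det by delta * cofactor(1,1).
Cofactor C_11 = (-1)^(1+1) * minor(1,1) = 15
Entry delta = -2 - -1 = -1
Det delta = -1 * 15 = -15
New det = 19 + -15 = 4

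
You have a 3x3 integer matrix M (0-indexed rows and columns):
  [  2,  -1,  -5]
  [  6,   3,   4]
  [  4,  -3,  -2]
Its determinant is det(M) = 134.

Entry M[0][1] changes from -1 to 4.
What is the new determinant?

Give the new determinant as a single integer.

Answer: 274

Derivation:
det is linear in row 0: changing M[0][1] by delta changes det by delta * cofactor(0,1).
Cofactor C_01 = (-1)^(0+1) * minor(0,1) = 28
Entry delta = 4 - -1 = 5
Det delta = 5 * 28 = 140
New det = 134 + 140 = 274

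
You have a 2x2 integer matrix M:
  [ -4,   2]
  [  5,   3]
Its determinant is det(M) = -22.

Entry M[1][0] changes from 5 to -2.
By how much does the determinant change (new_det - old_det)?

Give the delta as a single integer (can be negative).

Cofactor C_10 = -2
Entry delta = -2 - 5 = -7
Det delta = entry_delta * cofactor = -7 * -2 = 14

Answer: 14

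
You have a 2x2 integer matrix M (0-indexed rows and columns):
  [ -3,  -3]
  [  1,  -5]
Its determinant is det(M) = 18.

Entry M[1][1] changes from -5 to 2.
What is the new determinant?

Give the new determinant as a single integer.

Answer: -3

Derivation:
det is linear in row 1: changing M[1][1] by delta changes det by delta * cofactor(1,1).
Cofactor C_11 = (-1)^(1+1) * minor(1,1) = -3
Entry delta = 2 - -5 = 7
Det delta = 7 * -3 = -21
New det = 18 + -21 = -3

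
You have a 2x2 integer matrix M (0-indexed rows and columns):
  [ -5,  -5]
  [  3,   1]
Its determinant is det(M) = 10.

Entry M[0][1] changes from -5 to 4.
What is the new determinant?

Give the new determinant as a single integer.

det is linear in row 0: changing M[0][1] by delta changes det by delta * cofactor(0,1).
Cofactor C_01 = (-1)^(0+1) * minor(0,1) = -3
Entry delta = 4 - -5 = 9
Det delta = 9 * -3 = -27
New det = 10 + -27 = -17

Answer: -17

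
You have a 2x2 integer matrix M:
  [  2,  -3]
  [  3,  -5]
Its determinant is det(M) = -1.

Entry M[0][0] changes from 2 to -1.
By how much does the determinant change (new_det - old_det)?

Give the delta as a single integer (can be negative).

Answer: 15

Derivation:
Cofactor C_00 = -5
Entry delta = -1 - 2 = -3
Det delta = entry_delta * cofactor = -3 * -5 = 15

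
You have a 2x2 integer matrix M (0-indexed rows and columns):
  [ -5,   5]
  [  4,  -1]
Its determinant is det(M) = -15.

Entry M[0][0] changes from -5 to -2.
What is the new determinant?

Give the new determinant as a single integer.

det is linear in row 0: changing M[0][0] by delta changes det by delta * cofactor(0,0).
Cofactor C_00 = (-1)^(0+0) * minor(0,0) = -1
Entry delta = -2 - -5 = 3
Det delta = 3 * -1 = -3
New det = -15 + -3 = -18

Answer: -18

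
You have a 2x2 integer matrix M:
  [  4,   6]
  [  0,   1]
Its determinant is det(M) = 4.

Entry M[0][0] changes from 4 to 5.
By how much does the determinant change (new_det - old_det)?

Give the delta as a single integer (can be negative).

Cofactor C_00 = 1
Entry delta = 5 - 4 = 1
Det delta = entry_delta * cofactor = 1 * 1 = 1

Answer: 1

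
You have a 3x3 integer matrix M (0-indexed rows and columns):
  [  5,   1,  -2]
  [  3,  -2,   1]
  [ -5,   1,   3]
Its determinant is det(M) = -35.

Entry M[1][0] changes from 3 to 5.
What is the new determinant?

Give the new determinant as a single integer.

det is linear in row 1: changing M[1][0] by delta changes det by delta * cofactor(1,0).
Cofactor C_10 = (-1)^(1+0) * minor(1,0) = -5
Entry delta = 5 - 3 = 2
Det delta = 2 * -5 = -10
New det = -35 + -10 = -45

Answer: -45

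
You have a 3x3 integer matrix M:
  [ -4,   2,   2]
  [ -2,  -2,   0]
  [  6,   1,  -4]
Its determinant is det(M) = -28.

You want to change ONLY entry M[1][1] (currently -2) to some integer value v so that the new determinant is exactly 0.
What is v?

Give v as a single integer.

det is linear in entry M[1][1]: det = old_det + (v - -2) * C_11
Cofactor C_11 = 4
Want det = 0: -28 + (v - -2) * 4 = 0
  (v - -2) = 28 / 4 = 7
  v = -2 + (7) = 5

Answer: 5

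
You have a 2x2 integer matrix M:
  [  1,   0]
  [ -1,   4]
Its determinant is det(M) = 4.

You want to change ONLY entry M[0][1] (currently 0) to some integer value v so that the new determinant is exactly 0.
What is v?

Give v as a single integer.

Answer: -4

Derivation:
det is linear in entry M[0][1]: det = old_det + (v - 0) * C_01
Cofactor C_01 = 1
Want det = 0: 4 + (v - 0) * 1 = 0
  (v - 0) = -4 / 1 = -4
  v = 0 + (-4) = -4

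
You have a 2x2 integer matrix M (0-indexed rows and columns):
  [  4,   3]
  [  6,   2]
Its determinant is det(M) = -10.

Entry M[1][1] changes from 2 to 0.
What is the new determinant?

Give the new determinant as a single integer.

Answer: -18

Derivation:
det is linear in row 1: changing M[1][1] by delta changes det by delta * cofactor(1,1).
Cofactor C_11 = (-1)^(1+1) * minor(1,1) = 4
Entry delta = 0 - 2 = -2
Det delta = -2 * 4 = -8
New det = -10 + -8 = -18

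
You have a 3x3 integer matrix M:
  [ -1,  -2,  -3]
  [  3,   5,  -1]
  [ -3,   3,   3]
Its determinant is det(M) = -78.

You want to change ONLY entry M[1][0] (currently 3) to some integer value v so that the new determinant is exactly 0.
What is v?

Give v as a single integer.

Answer: -23

Derivation:
det is linear in entry M[1][0]: det = old_det + (v - 3) * C_10
Cofactor C_10 = -3
Want det = 0: -78 + (v - 3) * -3 = 0
  (v - 3) = 78 / -3 = -26
  v = 3 + (-26) = -23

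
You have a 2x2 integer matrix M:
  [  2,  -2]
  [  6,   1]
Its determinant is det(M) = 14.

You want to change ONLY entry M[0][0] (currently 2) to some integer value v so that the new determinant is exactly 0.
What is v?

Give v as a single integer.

det is linear in entry M[0][0]: det = old_det + (v - 2) * C_00
Cofactor C_00 = 1
Want det = 0: 14 + (v - 2) * 1 = 0
  (v - 2) = -14 / 1 = -14
  v = 2 + (-14) = -12

Answer: -12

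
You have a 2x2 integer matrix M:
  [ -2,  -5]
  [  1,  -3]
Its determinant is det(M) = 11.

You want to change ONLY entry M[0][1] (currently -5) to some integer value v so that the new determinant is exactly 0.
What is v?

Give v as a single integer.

det is linear in entry M[0][1]: det = old_det + (v - -5) * C_01
Cofactor C_01 = -1
Want det = 0: 11 + (v - -5) * -1 = 0
  (v - -5) = -11 / -1 = 11
  v = -5 + (11) = 6

Answer: 6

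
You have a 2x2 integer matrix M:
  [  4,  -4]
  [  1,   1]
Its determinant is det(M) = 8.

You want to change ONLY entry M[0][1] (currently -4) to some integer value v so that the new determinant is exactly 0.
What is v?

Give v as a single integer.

Answer: 4

Derivation:
det is linear in entry M[0][1]: det = old_det + (v - -4) * C_01
Cofactor C_01 = -1
Want det = 0: 8 + (v - -4) * -1 = 0
  (v - -4) = -8 / -1 = 8
  v = -4 + (8) = 4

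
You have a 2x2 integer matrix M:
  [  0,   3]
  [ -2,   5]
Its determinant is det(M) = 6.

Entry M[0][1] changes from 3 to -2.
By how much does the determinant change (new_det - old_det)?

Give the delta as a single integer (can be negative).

Cofactor C_01 = 2
Entry delta = -2 - 3 = -5
Det delta = entry_delta * cofactor = -5 * 2 = -10

Answer: -10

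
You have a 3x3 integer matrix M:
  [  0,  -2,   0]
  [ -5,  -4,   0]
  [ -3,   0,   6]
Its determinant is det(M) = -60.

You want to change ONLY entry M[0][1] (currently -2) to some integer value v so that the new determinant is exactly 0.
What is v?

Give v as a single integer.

Answer: 0

Derivation:
det is linear in entry M[0][1]: det = old_det + (v - -2) * C_01
Cofactor C_01 = 30
Want det = 0: -60 + (v - -2) * 30 = 0
  (v - -2) = 60 / 30 = 2
  v = -2 + (2) = 0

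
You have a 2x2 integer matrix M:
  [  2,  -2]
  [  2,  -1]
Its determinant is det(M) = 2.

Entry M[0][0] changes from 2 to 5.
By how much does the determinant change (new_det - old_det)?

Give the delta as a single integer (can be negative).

Answer: -3

Derivation:
Cofactor C_00 = -1
Entry delta = 5 - 2 = 3
Det delta = entry_delta * cofactor = 3 * -1 = -3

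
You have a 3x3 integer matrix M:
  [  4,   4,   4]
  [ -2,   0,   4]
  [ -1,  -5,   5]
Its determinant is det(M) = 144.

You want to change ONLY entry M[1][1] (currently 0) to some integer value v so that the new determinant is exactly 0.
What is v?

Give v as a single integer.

det is linear in entry M[1][1]: det = old_det + (v - 0) * C_11
Cofactor C_11 = 24
Want det = 0: 144 + (v - 0) * 24 = 0
  (v - 0) = -144 / 24 = -6
  v = 0 + (-6) = -6

Answer: -6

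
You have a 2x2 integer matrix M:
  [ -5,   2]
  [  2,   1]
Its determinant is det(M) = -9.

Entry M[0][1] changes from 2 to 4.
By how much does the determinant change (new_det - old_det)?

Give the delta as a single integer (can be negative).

Answer: -4

Derivation:
Cofactor C_01 = -2
Entry delta = 4 - 2 = 2
Det delta = entry_delta * cofactor = 2 * -2 = -4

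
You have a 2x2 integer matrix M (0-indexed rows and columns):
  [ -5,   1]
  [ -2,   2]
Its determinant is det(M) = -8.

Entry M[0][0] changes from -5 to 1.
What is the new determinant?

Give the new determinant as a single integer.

det is linear in row 0: changing M[0][0] by delta changes det by delta * cofactor(0,0).
Cofactor C_00 = (-1)^(0+0) * minor(0,0) = 2
Entry delta = 1 - -5 = 6
Det delta = 6 * 2 = 12
New det = -8 + 12 = 4

Answer: 4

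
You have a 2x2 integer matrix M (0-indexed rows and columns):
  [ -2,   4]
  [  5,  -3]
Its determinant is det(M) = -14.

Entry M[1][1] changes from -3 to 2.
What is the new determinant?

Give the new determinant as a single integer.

Answer: -24

Derivation:
det is linear in row 1: changing M[1][1] by delta changes det by delta * cofactor(1,1).
Cofactor C_11 = (-1)^(1+1) * minor(1,1) = -2
Entry delta = 2 - -3 = 5
Det delta = 5 * -2 = -10
New det = -14 + -10 = -24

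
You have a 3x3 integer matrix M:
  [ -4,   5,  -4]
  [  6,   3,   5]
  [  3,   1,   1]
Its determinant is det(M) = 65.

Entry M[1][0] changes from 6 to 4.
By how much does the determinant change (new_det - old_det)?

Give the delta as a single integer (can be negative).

Cofactor C_10 = -9
Entry delta = 4 - 6 = -2
Det delta = entry_delta * cofactor = -2 * -9 = 18

Answer: 18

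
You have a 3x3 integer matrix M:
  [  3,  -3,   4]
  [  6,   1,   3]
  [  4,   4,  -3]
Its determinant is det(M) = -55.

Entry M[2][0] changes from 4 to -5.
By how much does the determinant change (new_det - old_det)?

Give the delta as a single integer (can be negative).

Cofactor C_20 = -13
Entry delta = -5 - 4 = -9
Det delta = entry_delta * cofactor = -9 * -13 = 117

Answer: 117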